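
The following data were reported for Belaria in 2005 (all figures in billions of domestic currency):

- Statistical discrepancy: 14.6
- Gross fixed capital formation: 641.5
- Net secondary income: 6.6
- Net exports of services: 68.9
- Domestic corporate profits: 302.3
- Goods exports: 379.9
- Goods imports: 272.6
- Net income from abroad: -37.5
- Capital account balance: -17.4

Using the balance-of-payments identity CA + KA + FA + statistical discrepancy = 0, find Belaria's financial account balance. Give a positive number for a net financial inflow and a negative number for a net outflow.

-142.5

Goods balance = 379.9 - 272.6 = 107.3
Services balance = 68.9
Trade balance (goods + services) = 107.3 + 68.9 = 176.2
Net primary income = -37.5
Net secondary income = 6.6
Current account = 176.2 + (-37.5) + 6.6 = 145.3
Financial account = -(145.3 + (-17.4) + 14.6) = -142.5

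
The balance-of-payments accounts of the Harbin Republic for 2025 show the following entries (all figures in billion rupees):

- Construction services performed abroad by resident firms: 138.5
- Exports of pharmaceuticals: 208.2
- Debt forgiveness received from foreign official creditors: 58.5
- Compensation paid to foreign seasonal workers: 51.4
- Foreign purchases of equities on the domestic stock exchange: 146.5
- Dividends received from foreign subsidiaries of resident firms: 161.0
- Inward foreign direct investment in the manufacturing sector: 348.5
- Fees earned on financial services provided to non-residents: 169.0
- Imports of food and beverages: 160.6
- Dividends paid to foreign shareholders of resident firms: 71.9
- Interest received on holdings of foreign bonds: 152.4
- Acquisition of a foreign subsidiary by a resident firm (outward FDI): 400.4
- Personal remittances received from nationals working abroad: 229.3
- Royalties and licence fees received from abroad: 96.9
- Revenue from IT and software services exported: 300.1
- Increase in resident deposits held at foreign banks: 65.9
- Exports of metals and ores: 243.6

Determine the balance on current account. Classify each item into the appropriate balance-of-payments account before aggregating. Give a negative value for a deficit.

1415.1

Goods: -160.6 + 208.2 + 243.6 = 291.2
Services: 300.1 + 169.0 + 96.9 + 138.5 = 704.5
Primary income: -71.9 + 152.4 - 51.4 + 161.0 = 190.1
Secondary income: 229.3
Current account = 291.2 + 704.5 + 190.1 + 229.3 = 1415.1
(Excluded from the current account — capital account: debt forgiveness received from foreign official creditors 58.5; financial account: foreign purchases of equities on the domestic stock exchange 146.5, inward foreign direct investment in the manufacturing sector 348.5, acquisition of a foreign subsidiary by a resident firm (outward FDI) 400.4, increase in resident deposits held at foreign banks 65.9.)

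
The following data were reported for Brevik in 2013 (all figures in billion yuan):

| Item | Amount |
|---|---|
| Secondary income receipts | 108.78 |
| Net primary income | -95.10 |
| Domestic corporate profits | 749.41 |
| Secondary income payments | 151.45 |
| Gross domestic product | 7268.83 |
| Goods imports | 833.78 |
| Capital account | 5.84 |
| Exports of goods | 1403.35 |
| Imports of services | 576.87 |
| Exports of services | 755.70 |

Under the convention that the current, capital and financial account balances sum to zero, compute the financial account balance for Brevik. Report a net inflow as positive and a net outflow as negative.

Goods balance = 1403.35 - 833.78 = 569.57
Services balance = 755.70 - 576.87 = 178.83
Trade balance (goods + services) = 569.57 + 178.83 = 748.40
Net primary income = -95.10
Net secondary income = 108.78 - 151.45 = -42.67
Current account = 748.40 + (-95.10) + (-42.67) = 610.63
Financial account = -(610.63 + 5.84) = -616.47

-616.47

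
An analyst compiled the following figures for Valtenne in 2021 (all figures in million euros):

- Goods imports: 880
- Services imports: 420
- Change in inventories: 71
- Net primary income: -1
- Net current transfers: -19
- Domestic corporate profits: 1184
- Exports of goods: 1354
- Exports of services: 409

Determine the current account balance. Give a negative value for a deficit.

Goods balance = 1354 - 880 = 474
Services balance = 409 - 420 = -11
Trade balance (goods + services) = 474 + (-11) = 463
Net primary income = -1
Net secondary income = -19
Current account = 463 + (-1) + (-19) = 443

443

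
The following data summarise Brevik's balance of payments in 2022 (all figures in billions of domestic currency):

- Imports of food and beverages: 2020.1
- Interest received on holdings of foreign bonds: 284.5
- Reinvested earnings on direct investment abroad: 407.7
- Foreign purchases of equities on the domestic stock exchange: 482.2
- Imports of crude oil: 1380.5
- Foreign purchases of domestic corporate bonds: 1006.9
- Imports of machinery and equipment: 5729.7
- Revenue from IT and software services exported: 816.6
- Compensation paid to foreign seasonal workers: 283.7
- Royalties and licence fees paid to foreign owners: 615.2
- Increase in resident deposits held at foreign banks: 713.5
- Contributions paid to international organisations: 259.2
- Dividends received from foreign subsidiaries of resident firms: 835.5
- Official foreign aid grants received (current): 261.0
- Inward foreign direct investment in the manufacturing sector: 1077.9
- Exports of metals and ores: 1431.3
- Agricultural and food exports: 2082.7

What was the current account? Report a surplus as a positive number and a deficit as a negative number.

-4169.1

Goods: -5729.7 + 1431.3 - 2020.1 + 2082.7 - 1380.5 = -5616.3
Services: 816.6 - 615.2 = 201.4
Primary income: -283.7 + 407.7 + 835.5 + 284.5 = 1244.0
Secondary income: 261.0 - 259.2 = 1.8
Current account = (-5616.3) + 201.4 + 1244.0 + 1.8 = -4169.1
(Excluded from the current account — financial account: foreign purchases of equities on the domestic stock exchange 482.2, foreign purchases of domestic corporate bonds 1006.9, increase in resident deposits held at foreign banks 713.5, inward foreign direct investment in the manufacturing sector 1077.9.)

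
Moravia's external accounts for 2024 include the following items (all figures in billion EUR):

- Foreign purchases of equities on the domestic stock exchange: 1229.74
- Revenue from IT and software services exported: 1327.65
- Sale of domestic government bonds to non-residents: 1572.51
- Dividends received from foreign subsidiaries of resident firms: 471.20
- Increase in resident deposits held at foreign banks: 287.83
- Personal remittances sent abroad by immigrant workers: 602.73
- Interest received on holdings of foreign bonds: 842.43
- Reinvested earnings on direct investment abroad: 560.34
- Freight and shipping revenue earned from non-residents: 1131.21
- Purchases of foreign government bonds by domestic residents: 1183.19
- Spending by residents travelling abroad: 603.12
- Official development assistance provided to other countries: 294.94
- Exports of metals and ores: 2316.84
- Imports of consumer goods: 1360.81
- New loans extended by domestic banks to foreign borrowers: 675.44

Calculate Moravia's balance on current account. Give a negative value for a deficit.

3788.07

Goods: 2316.84 - 1360.81 = 956.03
Services: 1327.65 - 603.12 + 1131.21 = 1855.74
Primary income: 842.43 + 471.20 + 560.34 = 1873.97
Secondary income: -602.73 - 294.94 = -897.67
Current account = 956.03 + 1855.74 + 1873.97 + (-897.67) = 3788.07
(Excluded from the current account — financial account: foreign purchases of equities on the domestic stock exchange 1229.74, sale of domestic government bonds to non-residents 1572.51, increase in resident deposits held at foreign banks 287.83, purchases of foreign government bonds by domestic residents 1183.19, new loans extended by domestic banks to foreign borrowers 675.44.)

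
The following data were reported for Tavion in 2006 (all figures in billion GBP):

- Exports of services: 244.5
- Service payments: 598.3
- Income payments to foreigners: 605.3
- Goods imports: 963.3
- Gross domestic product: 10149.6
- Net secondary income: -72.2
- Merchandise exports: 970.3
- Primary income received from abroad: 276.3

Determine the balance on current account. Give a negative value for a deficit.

-748.0

Goods balance = 970.3 - 963.3 = 7.0
Services balance = 244.5 - 598.3 = -353.8
Trade balance (goods + services) = 7.0 + (-353.8) = -346.8
Net primary income = 276.3 - 605.3 = -329.0
Net secondary income = -72.2
Current account = -346.8 + (-329.0) + (-72.2) = -748.0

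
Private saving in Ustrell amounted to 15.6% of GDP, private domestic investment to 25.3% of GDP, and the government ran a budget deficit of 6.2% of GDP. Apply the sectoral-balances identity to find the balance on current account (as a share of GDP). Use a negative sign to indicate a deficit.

-15.9

By the sectoral-balances identity, CA = (S_private - I) + (T - G).
Private balance = 15.6 - 25.3 = -9.7
Government balance (T - G) = -6.2
CA = -9.7 + (-6.2) = -15.9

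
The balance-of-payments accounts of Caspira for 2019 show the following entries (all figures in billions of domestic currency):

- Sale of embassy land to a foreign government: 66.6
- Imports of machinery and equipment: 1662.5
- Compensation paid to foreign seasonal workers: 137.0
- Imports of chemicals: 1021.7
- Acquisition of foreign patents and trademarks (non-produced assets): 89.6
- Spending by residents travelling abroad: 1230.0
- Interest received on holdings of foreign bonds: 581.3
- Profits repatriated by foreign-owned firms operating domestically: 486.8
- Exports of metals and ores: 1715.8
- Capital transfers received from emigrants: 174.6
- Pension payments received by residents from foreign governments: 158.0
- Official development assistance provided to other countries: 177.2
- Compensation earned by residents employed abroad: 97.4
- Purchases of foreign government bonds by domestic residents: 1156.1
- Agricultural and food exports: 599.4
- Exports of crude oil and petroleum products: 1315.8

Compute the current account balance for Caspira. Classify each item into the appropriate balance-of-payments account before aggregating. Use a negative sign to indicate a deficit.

-247.5

Goods: -1021.7 + 1315.8 - 1662.5 + 1715.8 + 599.4 = 946.8
Services: -1230.0
Primary income: -486.8 - 137.0 + 97.4 + 581.3 = 54.9
Secondary income: 158.0 - 177.2 = -19.2
Current account = 946.8 + (-1230.0) + 54.9 + (-19.2) = -247.5
(Excluded from the current account — capital account: sale of embassy land to a foreign government 66.6, acquisition of foreign patents and trademarks (non-produced assets) 89.6, capital transfers received from emigrants 174.6; financial account: purchases of foreign government bonds by domestic residents 1156.1.)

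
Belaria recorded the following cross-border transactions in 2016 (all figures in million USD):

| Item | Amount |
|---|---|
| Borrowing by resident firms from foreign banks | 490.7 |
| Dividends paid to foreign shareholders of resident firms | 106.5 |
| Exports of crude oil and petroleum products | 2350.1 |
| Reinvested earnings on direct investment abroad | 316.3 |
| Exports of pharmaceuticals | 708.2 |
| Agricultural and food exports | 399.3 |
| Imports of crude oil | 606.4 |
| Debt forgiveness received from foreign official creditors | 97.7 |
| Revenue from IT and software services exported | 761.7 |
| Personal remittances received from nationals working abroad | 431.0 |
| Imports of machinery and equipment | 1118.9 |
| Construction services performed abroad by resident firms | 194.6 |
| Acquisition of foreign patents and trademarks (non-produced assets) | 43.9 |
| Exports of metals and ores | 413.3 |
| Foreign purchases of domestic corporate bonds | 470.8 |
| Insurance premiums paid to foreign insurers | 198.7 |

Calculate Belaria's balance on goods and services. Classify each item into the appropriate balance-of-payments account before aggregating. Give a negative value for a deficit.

2903.2

Goods: 2350.1 - 606.4 + 708.2 + 399.3 + 413.3 - 1118.9 = 2145.6
Services: 194.6 + 761.7 - 198.7 = 757.6
Trade balance = 2145.6 + 757.6 = 2903.2
(Excluded from the trade balance — financial account: borrowing by resident firms from foreign banks 490.7, foreign purchases of domestic corporate bonds 470.8; primary income: dividends paid to foreign shareholders of resident firms 106.5, reinvested earnings on direct investment abroad 316.3; capital account: debt forgiveness received from foreign official creditors 97.7, acquisition of foreign patents and trademarks (non-produced assets) 43.9; secondary income: personal remittances received from nationals working abroad 431.0.)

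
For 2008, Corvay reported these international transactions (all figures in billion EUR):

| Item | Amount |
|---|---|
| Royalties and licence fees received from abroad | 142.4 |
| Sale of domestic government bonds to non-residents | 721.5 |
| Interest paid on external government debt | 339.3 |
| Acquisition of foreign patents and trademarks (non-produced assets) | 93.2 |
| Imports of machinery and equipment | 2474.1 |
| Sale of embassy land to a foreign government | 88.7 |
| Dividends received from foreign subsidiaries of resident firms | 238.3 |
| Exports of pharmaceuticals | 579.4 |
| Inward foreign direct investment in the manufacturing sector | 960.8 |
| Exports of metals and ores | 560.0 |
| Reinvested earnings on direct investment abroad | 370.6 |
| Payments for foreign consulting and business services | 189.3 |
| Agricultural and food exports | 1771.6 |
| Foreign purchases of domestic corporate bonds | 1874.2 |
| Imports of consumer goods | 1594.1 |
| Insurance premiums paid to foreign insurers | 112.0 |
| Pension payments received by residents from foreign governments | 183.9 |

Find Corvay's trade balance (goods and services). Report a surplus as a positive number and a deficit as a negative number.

-1316.1

Goods: -2474.1 + 560.0 + 1771.6 - 1594.1 + 579.4 = -1157.2
Services: 142.4 - 189.3 - 112.0 = -158.9
Trade balance = -1157.2 + (-158.9) = -1316.1
(Excluded from the trade balance — financial account: sale of domestic government bonds to non-residents 721.5, inward foreign direct investment in the manufacturing sector 960.8, foreign purchases of domestic corporate bonds 1874.2; primary income: interest paid on external government debt 339.3, dividends received from foreign subsidiaries of resident firms 238.3, reinvested earnings on direct investment abroad 370.6; capital account: acquisition of foreign patents and trademarks (non-produced assets) 93.2, sale of embassy land to a foreign government 88.7; secondary income: pension payments received by residents from foreign governments 183.9.)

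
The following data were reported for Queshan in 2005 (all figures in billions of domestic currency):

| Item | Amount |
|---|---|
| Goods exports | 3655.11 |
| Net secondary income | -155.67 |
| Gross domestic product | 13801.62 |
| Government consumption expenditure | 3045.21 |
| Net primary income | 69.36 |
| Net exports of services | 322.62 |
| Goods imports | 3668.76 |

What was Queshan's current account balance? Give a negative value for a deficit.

Goods balance = 3655.11 - 3668.76 = -13.65
Services balance = 322.62
Trade balance (goods + services) = -13.65 + 322.62 = 308.97
Net primary income = 69.36
Net secondary income = -155.67
Current account = 308.97 + 69.36 + (-155.67) = 222.66

222.66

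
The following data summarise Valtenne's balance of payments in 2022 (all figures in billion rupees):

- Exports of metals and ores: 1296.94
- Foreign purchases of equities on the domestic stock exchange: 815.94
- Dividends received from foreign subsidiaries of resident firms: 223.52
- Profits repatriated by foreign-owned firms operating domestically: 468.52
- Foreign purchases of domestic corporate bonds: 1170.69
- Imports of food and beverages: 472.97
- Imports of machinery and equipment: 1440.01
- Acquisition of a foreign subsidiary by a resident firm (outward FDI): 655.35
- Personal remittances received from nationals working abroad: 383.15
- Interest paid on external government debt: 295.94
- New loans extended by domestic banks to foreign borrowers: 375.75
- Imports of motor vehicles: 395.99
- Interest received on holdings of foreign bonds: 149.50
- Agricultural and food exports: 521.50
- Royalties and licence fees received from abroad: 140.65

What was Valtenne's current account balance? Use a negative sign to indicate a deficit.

-358.17

Goods: 1296.94 - 472.97 + 521.50 - 1440.01 - 395.99 = -490.53
Services: 140.65
Primary income: 223.52 + 149.50 - 295.94 - 468.52 = -391.44
Secondary income: 383.15
Current account = (-490.53) + 140.65 + (-391.44) + 383.15 = -358.17
(Excluded from the current account — financial account: foreign purchases of equities on the domestic stock exchange 815.94, foreign purchases of domestic corporate bonds 1170.69, acquisition of a foreign subsidiary by a resident firm (outward FDI) 655.35, new loans extended by domestic banks to foreign borrowers 375.75.)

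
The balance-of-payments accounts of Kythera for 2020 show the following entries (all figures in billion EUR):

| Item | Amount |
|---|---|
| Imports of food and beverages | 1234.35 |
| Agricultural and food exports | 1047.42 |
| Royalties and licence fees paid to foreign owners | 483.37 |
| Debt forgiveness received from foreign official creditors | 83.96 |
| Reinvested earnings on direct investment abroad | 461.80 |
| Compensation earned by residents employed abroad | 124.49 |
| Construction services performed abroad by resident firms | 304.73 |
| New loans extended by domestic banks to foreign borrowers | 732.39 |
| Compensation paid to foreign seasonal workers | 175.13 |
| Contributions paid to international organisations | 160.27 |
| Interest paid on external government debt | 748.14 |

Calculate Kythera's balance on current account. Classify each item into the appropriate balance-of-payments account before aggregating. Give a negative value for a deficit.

-862.82

Goods: -1234.35 + 1047.42 = -186.93
Services: 304.73 - 483.37 = -178.64
Primary income: -175.13 - 748.14 + 124.49 + 461.80 = -336.98
Secondary income: -160.27
Current account = (-186.93) + (-178.64) + (-336.98) + (-160.27) = -862.82
(Excluded from the current account — capital account: debt forgiveness received from foreign official creditors 83.96; financial account: new loans extended by domestic banks to foreign borrowers 732.39.)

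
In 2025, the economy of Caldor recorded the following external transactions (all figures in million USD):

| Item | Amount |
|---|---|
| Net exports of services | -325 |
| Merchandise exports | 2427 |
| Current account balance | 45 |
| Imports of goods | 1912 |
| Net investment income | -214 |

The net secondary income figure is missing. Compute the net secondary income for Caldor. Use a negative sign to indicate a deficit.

69

Current account = goods balance + services balance + net primary income + net secondary income
Sum of the known components = -24
Net secondary income = CA - (known components) = 45 - (-24) = 69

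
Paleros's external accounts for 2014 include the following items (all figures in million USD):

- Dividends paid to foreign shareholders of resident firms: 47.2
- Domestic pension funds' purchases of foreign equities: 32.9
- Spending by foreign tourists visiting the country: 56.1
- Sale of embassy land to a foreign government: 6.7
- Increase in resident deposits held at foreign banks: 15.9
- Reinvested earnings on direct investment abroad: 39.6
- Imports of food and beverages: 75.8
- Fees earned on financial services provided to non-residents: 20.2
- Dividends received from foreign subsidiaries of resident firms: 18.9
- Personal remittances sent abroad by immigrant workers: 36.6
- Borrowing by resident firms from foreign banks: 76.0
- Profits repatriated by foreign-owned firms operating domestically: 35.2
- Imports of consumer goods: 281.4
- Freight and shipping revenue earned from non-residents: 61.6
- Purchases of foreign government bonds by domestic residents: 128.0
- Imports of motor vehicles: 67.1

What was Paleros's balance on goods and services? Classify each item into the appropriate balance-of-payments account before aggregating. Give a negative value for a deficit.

-286.4

Goods: -75.8 - 67.1 - 281.4 = -424.3
Services: 20.2 + 61.6 + 56.1 = 137.9
Trade balance = -424.3 + 137.9 = -286.4
(Excluded from the trade balance — primary income: dividends paid to foreign shareholders of resident firms 47.2, reinvested earnings on direct investment abroad 39.6, dividends received from foreign subsidiaries of resident firms 18.9, profits repatriated by foreign-owned firms operating domestically 35.2; financial account: domestic pension funds' purchases of foreign equities 32.9, increase in resident deposits held at foreign banks 15.9, borrowing by resident firms from foreign banks 76.0, purchases of foreign government bonds by domestic residents 128.0; capital account: sale of embassy land to a foreign government 6.7; secondary income: personal remittances sent abroad by immigrant workers 36.6.)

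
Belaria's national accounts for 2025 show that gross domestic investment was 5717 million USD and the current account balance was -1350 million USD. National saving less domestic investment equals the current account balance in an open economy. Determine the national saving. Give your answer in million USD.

4367

S - I = CA (net lending to the rest of the world).
S = I + CA = 5717 + (-1350) = 4367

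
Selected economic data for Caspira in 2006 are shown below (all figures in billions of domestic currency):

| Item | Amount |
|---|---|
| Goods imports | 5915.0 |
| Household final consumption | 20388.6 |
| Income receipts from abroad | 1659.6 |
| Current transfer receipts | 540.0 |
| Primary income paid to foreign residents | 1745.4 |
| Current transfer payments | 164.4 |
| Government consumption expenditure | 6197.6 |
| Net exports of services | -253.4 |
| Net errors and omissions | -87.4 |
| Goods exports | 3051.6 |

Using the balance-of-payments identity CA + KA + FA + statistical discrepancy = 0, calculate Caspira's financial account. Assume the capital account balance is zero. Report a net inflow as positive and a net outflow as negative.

2914.4

Goods balance = 3051.6 - 5915.0 = -2863.4
Services balance = -253.4
Trade balance (goods + services) = -2863.4 + (-253.4) = -3116.8
Net primary income = 1659.6 - 1745.4 = -85.8
Net secondary income = 540.0 - 164.4 = 375.6
Current account = -3116.8 + (-85.8) + 375.6 = -2827.0
Financial account = -(-2827.0 + (-87.4)) = 2914.4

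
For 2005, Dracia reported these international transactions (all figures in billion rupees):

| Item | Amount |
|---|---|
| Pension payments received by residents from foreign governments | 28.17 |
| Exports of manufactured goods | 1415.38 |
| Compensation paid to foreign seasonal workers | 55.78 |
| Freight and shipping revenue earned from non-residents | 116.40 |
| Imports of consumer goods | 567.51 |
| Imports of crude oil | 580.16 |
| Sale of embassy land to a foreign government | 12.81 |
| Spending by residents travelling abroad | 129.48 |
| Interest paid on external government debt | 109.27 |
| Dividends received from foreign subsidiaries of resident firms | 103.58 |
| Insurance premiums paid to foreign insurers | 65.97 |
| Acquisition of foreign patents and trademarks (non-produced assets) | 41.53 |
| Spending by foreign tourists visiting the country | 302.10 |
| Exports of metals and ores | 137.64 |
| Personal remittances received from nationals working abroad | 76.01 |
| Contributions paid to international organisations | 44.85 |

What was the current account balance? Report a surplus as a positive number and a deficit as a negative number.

626.26

Goods: 137.64 - 567.51 + 1415.38 - 580.16 = 405.35
Services: 302.10 - 129.48 + 116.40 - 65.97 = 223.05
Primary income: -109.27 + 103.58 - 55.78 = -61.47
Secondary income: 76.01 - 44.85 + 28.17 = 59.33
Current account = 405.35 + 223.05 + (-61.47) + 59.33 = 626.26
(Excluded from the current account — capital account: sale of embassy land to a foreign government 12.81, acquisition of foreign patents and trademarks (non-produced assets) 41.53.)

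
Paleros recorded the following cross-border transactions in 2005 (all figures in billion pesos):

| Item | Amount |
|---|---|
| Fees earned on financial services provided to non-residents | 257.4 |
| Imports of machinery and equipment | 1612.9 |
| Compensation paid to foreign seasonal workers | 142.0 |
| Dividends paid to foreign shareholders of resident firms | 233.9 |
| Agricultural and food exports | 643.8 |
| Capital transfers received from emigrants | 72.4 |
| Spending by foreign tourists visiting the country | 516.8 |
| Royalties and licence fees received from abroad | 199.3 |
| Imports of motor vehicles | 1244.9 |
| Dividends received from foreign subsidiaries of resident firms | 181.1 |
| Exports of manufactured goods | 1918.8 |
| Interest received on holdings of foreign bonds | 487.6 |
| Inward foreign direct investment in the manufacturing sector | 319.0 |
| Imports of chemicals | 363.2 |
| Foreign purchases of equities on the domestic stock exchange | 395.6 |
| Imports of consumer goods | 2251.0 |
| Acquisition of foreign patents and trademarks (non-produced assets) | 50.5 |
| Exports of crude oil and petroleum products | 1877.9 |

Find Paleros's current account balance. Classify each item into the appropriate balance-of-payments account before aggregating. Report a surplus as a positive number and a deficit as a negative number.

234.8

Goods: -1612.9 + 1877.9 - 363.2 - 1244.9 + 1918.8 - 2251.0 + 643.8 = -1031.5
Services: 199.3 + 257.4 + 516.8 = 973.5
Primary income: 487.6 - 142.0 + 181.1 - 233.9 = 292.8
Current account = (-1031.5) + 973.5 + 292.8 = 234.8
(Excluded from the current account — capital account: capital transfers received from emigrants 72.4, acquisition of foreign patents and trademarks (non-produced assets) 50.5; financial account: inward foreign direct investment in the manufacturing sector 319.0, foreign purchases of equities on the domestic stock exchange 395.6.)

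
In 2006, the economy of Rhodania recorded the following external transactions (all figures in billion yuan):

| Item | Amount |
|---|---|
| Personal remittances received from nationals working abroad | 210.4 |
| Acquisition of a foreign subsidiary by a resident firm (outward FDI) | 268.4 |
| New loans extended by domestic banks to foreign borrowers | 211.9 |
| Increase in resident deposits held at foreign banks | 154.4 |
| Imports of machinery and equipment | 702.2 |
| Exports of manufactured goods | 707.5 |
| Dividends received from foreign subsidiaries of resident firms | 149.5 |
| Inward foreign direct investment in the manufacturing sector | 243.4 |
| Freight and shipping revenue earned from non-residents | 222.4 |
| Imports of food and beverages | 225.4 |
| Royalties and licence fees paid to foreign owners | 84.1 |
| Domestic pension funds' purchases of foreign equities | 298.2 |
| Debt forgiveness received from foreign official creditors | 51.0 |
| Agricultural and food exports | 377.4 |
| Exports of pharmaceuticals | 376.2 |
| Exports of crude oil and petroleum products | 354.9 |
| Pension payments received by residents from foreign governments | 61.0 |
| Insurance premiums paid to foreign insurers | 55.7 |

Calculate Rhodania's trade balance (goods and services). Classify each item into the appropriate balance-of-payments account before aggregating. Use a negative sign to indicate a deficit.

971.0

Goods: 377.4 - 702.2 + 376.2 + 354.9 + 707.5 - 225.4 = 888.4
Services: -55.7 + 222.4 - 84.1 = 82.6
Trade balance = 888.4 + 82.6 = 971.0
(Excluded from the trade balance — secondary income: personal remittances received from nationals working abroad 210.4, pension payments received by residents from foreign governments 61.0; financial account: acquisition of a foreign subsidiary by a resident firm (outward FDI) 268.4, new loans extended by domestic banks to foreign borrowers 211.9, increase in resident deposits held at foreign banks 154.4, inward foreign direct investment in the manufacturing sector 243.4, domestic pension funds' purchases of foreign equities 298.2; primary income: dividends received from foreign subsidiaries of resident firms 149.5; capital account: debt forgiveness received from foreign official creditors 51.0.)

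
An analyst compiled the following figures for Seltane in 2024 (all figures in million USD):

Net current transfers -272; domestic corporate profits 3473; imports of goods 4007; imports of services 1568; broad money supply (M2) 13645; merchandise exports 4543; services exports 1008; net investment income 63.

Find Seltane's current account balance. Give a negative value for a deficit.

-233

Goods balance = 4543 - 4007 = 536
Services balance = 1008 - 1568 = -560
Trade balance (goods + services) = 536 + (-560) = -24
Net primary income = 63
Net secondary income = -272
Current account = -24 + 63 + (-272) = -233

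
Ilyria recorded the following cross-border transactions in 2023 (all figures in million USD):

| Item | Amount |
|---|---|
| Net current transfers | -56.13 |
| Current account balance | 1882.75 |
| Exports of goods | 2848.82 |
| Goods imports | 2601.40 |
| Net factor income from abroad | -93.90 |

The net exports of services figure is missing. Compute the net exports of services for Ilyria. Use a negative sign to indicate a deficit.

1785.36

Current account = goods balance + services balance + net primary income + net secondary income
Sum of the known components = 97.39
Net exports of services = CA - (known components) = 1882.75 - 97.39 = 1785.36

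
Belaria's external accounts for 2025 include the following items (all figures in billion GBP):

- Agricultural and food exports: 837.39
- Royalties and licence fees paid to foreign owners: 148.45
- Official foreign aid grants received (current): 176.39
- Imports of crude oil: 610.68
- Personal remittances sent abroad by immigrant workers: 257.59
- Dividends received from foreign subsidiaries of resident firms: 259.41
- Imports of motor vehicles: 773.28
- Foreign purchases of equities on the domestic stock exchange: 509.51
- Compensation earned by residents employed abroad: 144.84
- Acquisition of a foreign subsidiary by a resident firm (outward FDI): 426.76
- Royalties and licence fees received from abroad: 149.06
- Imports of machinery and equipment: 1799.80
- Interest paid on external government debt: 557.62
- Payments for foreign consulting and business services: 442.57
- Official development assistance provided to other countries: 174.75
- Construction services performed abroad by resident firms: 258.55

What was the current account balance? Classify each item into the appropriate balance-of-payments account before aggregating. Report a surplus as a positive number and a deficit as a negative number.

-2939.10

Goods: -1799.80 + 837.39 - 610.68 - 773.28 = -2346.37
Services: 258.55 - 442.57 + 149.06 - 148.45 = -183.41
Primary income: 259.41 - 557.62 + 144.84 = -153.37
Secondary income: 176.39 - 257.59 - 174.75 = -255.95
Current account = (-2346.37) + (-183.41) + (-153.37) + (-255.95) = -2939.10
(Excluded from the current account — financial account: foreign purchases of equities on the domestic stock exchange 509.51, acquisition of a foreign subsidiary by a resident firm (outward FDI) 426.76.)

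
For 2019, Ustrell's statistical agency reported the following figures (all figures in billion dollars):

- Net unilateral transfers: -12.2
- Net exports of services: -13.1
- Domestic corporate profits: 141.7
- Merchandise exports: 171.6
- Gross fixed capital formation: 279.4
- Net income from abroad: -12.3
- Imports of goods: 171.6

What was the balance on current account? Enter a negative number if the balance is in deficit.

-37.6

Goods balance = 171.6 - 171.6 = 0.0
Services balance = -13.1
Trade balance (goods + services) = 0.0 + (-13.1) = -13.1
Net primary income = -12.3
Net secondary income = -12.2
Current account = -13.1 + (-12.3) + (-12.2) = -37.6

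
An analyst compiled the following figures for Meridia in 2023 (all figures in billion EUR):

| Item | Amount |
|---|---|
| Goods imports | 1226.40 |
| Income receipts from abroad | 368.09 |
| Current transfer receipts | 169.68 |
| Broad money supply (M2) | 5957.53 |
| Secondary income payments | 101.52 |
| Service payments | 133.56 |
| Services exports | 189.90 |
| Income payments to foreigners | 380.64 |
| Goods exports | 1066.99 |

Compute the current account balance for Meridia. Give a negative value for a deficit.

-47.46

Goods balance = 1066.99 - 1226.40 = -159.41
Services balance = 189.90 - 133.56 = 56.34
Trade balance (goods + services) = -159.41 + 56.34 = -103.07
Net primary income = 368.09 - 380.64 = -12.55
Net secondary income = 169.68 - 101.52 = 68.16
Current account = -103.07 + (-12.55) + 68.16 = -47.46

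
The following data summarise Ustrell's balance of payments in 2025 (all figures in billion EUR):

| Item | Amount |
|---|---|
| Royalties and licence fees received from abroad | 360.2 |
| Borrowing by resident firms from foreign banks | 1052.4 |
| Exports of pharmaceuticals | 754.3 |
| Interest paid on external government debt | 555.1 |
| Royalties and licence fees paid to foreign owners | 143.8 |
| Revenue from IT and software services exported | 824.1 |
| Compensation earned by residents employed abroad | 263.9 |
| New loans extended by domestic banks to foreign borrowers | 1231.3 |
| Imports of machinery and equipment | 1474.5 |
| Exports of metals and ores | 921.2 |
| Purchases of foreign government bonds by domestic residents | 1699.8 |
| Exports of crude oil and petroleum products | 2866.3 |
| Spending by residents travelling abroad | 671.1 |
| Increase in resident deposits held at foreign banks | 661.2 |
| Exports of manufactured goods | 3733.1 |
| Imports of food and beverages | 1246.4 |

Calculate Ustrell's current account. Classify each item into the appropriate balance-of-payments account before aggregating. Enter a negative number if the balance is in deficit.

5632.2

Goods: 754.3 - 1246.4 + 921.2 + 2866.3 + 3733.1 - 1474.5 = 5554.0
Services: -143.8 + 360.2 + 824.1 - 671.1 = 369.4
Primary income: 263.9 - 555.1 = -291.2
Current account = 5554.0 + 369.4 + (-291.2) = 5632.2
(Excluded from the current account — financial account: borrowing by resident firms from foreign banks 1052.4, new loans extended by domestic banks to foreign borrowers 1231.3, purchases of foreign government bonds by domestic residents 1699.8, increase in resident deposits held at foreign banks 661.2.)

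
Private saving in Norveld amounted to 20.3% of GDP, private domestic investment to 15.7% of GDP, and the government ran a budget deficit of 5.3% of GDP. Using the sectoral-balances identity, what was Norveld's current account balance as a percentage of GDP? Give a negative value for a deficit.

-0.7

By the sectoral-balances identity, CA = (S_private - I) + (T - G).
Private balance = 20.3 - 15.7 = 4.6
Government balance (T - G) = -5.3
CA = 4.6 + (-5.3) = -0.7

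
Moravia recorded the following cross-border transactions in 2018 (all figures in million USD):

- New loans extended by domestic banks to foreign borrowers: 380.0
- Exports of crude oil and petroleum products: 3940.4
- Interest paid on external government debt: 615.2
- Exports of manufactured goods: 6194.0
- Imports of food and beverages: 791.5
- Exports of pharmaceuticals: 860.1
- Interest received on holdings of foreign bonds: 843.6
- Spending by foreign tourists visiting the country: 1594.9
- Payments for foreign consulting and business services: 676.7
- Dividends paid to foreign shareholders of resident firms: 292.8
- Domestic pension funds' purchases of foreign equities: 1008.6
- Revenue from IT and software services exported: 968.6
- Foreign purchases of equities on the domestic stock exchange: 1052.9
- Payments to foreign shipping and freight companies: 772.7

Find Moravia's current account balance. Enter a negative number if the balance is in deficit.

11252.7

Goods: 3940.4 + 6194.0 + 860.1 - 791.5 = 10203.0
Services: 1594.9 + 968.6 - 772.7 - 676.7 = 1114.1
Primary income: -615.2 + 843.6 - 292.8 = -64.4
Current account = 10203.0 + 1114.1 + (-64.4) = 11252.7
(Excluded from the current account — financial account: new loans extended by domestic banks to foreign borrowers 380.0, domestic pension funds' purchases of foreign equities 1008.6, foreign purchases of equities on the domestic stock exchange 1052.9.)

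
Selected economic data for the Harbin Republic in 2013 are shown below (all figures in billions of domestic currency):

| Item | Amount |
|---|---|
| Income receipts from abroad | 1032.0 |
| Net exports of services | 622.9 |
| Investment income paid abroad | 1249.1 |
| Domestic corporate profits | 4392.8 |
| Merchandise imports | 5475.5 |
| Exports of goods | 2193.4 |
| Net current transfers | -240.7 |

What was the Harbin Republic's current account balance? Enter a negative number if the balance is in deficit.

Goods balance = 2193.4 - 5475.5 = -3282.1
Services balance = 622.9
Trade balance (goods + services) = -3282.1 + 622.9 = -2659.2
Net primary income = 1032.0 - 1249.1 = -217.1
Net secondary income = -240.7
Current account = -2659.2 + (-217.1) + (-240.7) = -3117.0

-3117.0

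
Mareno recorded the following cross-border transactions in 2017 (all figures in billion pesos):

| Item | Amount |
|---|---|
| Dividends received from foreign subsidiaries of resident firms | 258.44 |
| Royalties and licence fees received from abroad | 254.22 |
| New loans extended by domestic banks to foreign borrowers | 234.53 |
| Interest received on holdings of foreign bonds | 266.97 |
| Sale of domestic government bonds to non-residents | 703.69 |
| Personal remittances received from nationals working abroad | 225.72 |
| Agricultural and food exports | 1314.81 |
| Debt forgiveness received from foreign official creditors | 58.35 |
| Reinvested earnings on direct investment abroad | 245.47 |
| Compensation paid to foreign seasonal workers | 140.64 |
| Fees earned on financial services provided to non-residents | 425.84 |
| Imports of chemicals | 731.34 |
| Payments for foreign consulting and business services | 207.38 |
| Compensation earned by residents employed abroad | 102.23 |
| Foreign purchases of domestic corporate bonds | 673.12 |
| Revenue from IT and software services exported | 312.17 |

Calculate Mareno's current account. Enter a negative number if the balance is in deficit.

Goods: 1314.81 - 731.34 = 583.47
Services: -207.38 + 254.22 + 312.17 + 425.84 = 784.85
Primary income: 258.44 + 245.47 + 266.97 - 140.64 + 102.23 = 732.47
Secondary income: 225.72
Current account = 583.47 + 784.85 + 732.47 + 225.72 = 2326.51
(Excluded from the current account — financial account: new loans extended by domestic banks to foreign borrowers 234.53, sale of domestic government bonds to non-residents 703.69, foreign purchases of domestic corporate bonds 673.12; capital account: debt forgiveness received from foreign official creditors 58.35.)

2326.51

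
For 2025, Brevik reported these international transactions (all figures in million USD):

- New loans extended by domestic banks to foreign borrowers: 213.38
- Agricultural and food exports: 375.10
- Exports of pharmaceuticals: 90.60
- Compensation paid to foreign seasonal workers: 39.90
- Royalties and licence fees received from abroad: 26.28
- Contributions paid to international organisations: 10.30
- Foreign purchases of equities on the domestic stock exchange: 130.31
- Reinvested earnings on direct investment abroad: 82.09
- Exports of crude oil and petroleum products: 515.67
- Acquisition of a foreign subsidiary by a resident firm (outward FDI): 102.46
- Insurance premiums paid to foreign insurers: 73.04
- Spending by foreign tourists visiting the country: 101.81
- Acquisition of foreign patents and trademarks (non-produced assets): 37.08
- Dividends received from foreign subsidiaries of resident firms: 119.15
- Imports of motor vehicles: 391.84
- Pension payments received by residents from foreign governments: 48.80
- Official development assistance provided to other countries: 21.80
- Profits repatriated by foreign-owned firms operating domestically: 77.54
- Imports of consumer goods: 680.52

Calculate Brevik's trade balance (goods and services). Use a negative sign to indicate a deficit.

Goods: 515.67 - 680.52 + 375.10 + 90.60 - 391.84 = -90.99
Services: 101.81 - 73.04 + 26.28 = 55.05
Trade balance = -90.99 + 55.05 = -35.94
(Excluded from the trade balance — financial account: new loans extended by domestic banks to foreign borrowers 213.38, foreign purchases of equities on the domestic stock exchange 130.31, acquisition of a foreign subsidiary by a resident firm (outward FDI) 102.46; primary income: compensation paid to foreign seasonal workers 39.90, reinvested earnings on direct investment abroad 82.09, dividends received from foreign subsidiaries of resident firms 119.15, profits repatriated by foreign-owned firms operating domestically 77.54; secondary income: contributions paid to international organisations 10.30, pension payments received by residents from foreign governments 48.80, official development assistance provided to other countries 21.80; capital account: acquisition of foreign patents and trademarks (non-produced assets) 37.08.)

-35.94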